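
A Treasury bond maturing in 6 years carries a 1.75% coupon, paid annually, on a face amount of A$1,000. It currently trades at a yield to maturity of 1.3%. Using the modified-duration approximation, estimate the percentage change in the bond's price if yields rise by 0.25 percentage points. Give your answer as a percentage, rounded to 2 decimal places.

Periodic yield y = 0.013. Modified duration first:
  t   CF        PV=CF/(1+0.013)^t    t·PV
  1        17.50        17.2754        17.2754
  2        17.50        17.0537        34.1074
  3        17.50        16.8349        50.5046
  4        17.50        16.6188        66.4753
  5        17.50        16.4056        82.0278
  6     1,017.50       941.6245     5,649.7469
  Σ                  1,025.8129     5,900.1375
P = 1,025.8129; D_Mac = 5.75167 yrs; D_mod = 5.75167/(1+0.013) = 5.67786 yrs.
ΔP/P ≈ -D_mod · Δy = -5.67786 × (+0.0025) = -0.014195 = -1.4195%.

-1.42%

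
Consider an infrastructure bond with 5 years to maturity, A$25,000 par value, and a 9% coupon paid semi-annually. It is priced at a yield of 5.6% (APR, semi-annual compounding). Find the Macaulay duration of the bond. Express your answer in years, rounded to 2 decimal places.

4.20 years

Periodic yield y = 0.028. Discount each cash flow and weight by its period:
  t   CF        PV=CF/(1+0.028)^t    t·PV
  1     1,125.00     1,094.3580     1,094.3580
  2     1,125.00     1,064.5506     2,129.1011
  3     1,125.00     1,035.5550     3,106.6651
  4     1,125.00     1,007.3492     4,029.3970
  5     1,125.00       979.9117     4,899.5586
  6     1,125.00       953.2215     5,719.3291
  7     1,125.00       927.2583     6,490.8080
  8     1,125.00       902.0022     7,216.0177
  9     1,125.00       877.4341     7,896.9066
  10   26,125.00    19,820.9813   198,209.8133
  Σ                 28,662.6219   240,791.9544
Price P = Σ PV = 28,662.6219.
Macaulay duration = Σ(t·PV) / P = 240,791.9544 / 28,662.6219 = 8.40090 half-year periods.
In years: 8.40090 / 2 = 4.20045 years.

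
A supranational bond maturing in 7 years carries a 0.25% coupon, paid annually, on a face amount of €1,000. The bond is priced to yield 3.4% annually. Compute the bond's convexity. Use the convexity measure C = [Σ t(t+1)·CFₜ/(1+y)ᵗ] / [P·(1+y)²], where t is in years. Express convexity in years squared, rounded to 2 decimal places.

51.79

With y = 0.034:
  t   CF        PV=CF/(1+0.034)^t    t·PV        t(t+1)·PV
  1         2.50         2.4178         2.4178           4.8356
  2         2.50         2.3383         4.6766          14.0298
  3         2.50         2.2614         6.7842          27.1369
  4         2.50         2.1870         8.7482          43.7409
  5         2.50         2.1151        10.5757          63.4539
  6         2.50         2.0456        12.2735          85.9144
  7     1,002.50       793.3058     5,553.1404      44,425.1228
  Σ                    806.6710     5,598.6163      44,664.2343
P = 806.6710.
Convexity = Σ t(t+1)·PV / [P·(1+y)²] = 44,664.2343 / (806.6710 × 1.069156) = 51.78719.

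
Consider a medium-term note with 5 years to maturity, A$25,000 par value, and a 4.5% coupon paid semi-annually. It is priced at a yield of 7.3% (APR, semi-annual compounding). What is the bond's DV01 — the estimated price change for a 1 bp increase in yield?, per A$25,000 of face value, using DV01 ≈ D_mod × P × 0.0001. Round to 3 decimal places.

A$9.592

Periodic yield y = 0.0365.
  t   CF        PV=CF/(1+0.0365)^t    t·PV
  1       562.50       542.6918       542.6918
  2       562.50       523.5810     1,047.1621
  3       562.50       505.1433     1,515.4299
  4       562.50       487.3549     1,949.4194
  5       562.50       470.1928     2,350.9641
  6       562.50       453.6351     2,721.8108
  7       562.50       437.6605     3,063.6237
  8       562.50       422.2485     3,377.9877
  9       562.50       407.3791     3,666.4121
  10   25,562.50    17,861.1847   178,611.8468
  Σ                 22,111.0717   198,847.3485
P = 22,111.0717; D_Mac = 8.99311 half-year periods = 4.49656 yrs; D_mod = 4.33821 yrs.
DV01 ≈ 4.33821 × 22,111.0717 × 0.0001 = 9.592250.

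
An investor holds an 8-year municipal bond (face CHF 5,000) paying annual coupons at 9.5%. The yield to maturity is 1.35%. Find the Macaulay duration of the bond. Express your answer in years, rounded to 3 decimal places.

6.417 years

Periodic yield y = 0.0135. Discount each cash flow and weight by its year:
  t   CF        PV=CF/(1+0.0135)^t    t·PV
  1       475.00       468.6729       468.6729
  2       475.00       462.4301       924.8602
  3       475.00       456.2705     1,368.8114
  4       475.00       450.1929     1,800.7714
  5       475.00       444.1962     2,220.9810
  6       475.00       438.2794     2,629.6766
  7       475.00       432.4415     3,027.0903
  8     5,475.00     4,918.0631    39,344.5050
  Σ                  8,070.5466    51,785.3689
Price P = Σ PV = 8,070.5466.
Macaulay duration = Σ(t·PV) / P = 51,785.3689 / 8,070.5466 = 6.41659 years.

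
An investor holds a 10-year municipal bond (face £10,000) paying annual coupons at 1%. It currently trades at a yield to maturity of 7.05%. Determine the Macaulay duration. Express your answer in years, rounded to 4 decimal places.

9.3848 years

Periodic yield y = 0.0705. Discount each cash flow and weight by its year:
  t   CF        PV=CF/(1+0.0705)^t    t·PV
  1       100.00        93.4143        93.4143
  2       100.00        87.2623       174.5246
  3       100.00        81.5155       244.5464
  4       100.00        76.1471       304.5884
  5       100.00        71.1323       355.6613
  6       100.00        66.4477       398.6862
  7       100.00        62.0717       434.5016
  8       100.00        57.9838       463.8704
  9       100.00        54.1652       487.4864
  10   10,100.00     5,110.3972    51,103.9721
  Σ                  5,760.5369    54,061.2516
Price P = Σ PV = 5,760.5369.
Macaulay duration = Σ(t·PV) / P = 54,061.2516 / 5,760.5369 = 9.38476 years.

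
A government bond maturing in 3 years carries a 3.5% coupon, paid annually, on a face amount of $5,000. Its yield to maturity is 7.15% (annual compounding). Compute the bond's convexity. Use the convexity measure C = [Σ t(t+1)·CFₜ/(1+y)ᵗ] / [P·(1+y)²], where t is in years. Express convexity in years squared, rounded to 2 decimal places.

9.96

With y = 0.0715:
  t   CF        PV=CF/(1+0.0715)^t    t·PV        t(t+1)·PV
  1       175.00       163.3224       163.3224         326.6449
  2       175.00       152.4241       304.8482         914.5447
  3     5,175.00     4,206.6253    12,619.8759      50,479.5034
  Σ                  4,522.3719    13,088.0465      51,720.6930
P = 4,522.3719.
Convexity = Σ t(t+1)·PV / [P·(1+y)²] = 51,720.6930 / (4,522.3719 × 1.148112) = 9.96125.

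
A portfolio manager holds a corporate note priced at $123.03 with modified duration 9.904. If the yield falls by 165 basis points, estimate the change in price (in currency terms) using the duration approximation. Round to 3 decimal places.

Duration approximation: ΔP/P ≈ -D_mod · Δy = -9.904 × (-0.0165) = +0.163416.
ΔP ≈ 123.03 × (+0.163416) = +20.10507048.

+$20.105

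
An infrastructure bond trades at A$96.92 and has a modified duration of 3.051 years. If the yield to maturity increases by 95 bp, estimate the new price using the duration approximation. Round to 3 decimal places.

Duration approximation: ΔP/P ≈ -D_mod · Δy = -3.051 × (+0.0095) = -0.0289845.
New price ≈ 96.92 × (1 - 0.0289845) = 94.11082226.

A$94.111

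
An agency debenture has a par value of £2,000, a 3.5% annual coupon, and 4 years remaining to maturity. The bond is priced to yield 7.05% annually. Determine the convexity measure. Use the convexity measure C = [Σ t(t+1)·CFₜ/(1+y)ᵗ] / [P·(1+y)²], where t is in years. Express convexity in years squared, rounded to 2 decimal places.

With y = 0.0705:
  t   CF        PV=CF/(1+0.0705)^t    t·PV        t(t+1)·PV
  1        70.00        65.3900        65.3900         130.7800
  2        70.00        61.0836       122.1672         366.5017
  3        70.00        57.0608       171.1825         684.7299
  4     2,070.00     1,576.2448     6,304.9791      31,524.8954
  Σ                  1,759.7792     6,663.7188      32,706.9070
P = 1,759.7792.
Convexity = Σ t(t+1)·PV / [P·(1+y)²] = 32,706.9070 / (1,759.7792 × 1.145970) = 16.21840.

16.22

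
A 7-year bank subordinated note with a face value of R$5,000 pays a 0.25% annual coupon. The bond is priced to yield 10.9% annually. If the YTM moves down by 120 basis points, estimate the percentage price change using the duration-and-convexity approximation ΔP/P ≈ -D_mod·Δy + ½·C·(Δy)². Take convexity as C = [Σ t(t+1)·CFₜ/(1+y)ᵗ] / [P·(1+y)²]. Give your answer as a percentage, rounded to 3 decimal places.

+7.809%

With y = 0.109:
  t   CF        PV=CF/(1+0.109)^t    t·PV        t(t+1)·PV
  1        12.50        11.2714        11.2714          22.5428
  2        12.50        10.1636        20.3272          60.9815
  3        12.50         9.1646        27.4939         109.9757
  4        12.50         8.2639        33.0555         165.2775
  5        12.50         7.4516        37.2582         223.5494
  6        12.50         6.7192        40.3155         282.2085
  7     5,012.50     2,429.5932    17,007.1524     136,057.2189
  Σ                  2,482.6276    17,176.8741     136,921.7544
P = 2,482.6276; D_Mac = 6.91883 yrs; D_mod = 6.23880 yrs; C = 44.84332.
Duration effect: -6.23880 × (-0.012) = +0.074866
Convexity effect: 0.5 × 44.84332 × (-0.012)² = +0.0032287
ΔP/P ≈ +0.074866 + 0.0032287 = +0.078094 = +7.8094%.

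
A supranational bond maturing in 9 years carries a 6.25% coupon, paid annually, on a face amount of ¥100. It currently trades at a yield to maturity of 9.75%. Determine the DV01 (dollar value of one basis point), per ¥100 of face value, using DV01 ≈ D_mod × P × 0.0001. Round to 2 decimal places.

Periodic yield y = 0.0975.
  t   CF        PV=CF/(1+0.0975)^t    t·PV
  1         6.25         5.6948         5.6948
  2         6.25         5.1888        10.3777
  3         6.25         4.7279        14.1836
  4         6.25         4.3079        17.2315
  5         6.25         3.9252        19.6258
  6         6.25         3.5765        21.4587
  7         6.25         3.2587        22.8111
  8         6.25         2.9692        23.7538
  9       106.25        45.9926       413.9336
  Σ                     79.6415       549.0706
P = 79.6415; D_Mac = 6.89427 yrs; D_mod = 6.28180 yrs.
DV01 ≈ 6.28180 × 79.6415 × 0.0001 = 0.050029.

¥0.05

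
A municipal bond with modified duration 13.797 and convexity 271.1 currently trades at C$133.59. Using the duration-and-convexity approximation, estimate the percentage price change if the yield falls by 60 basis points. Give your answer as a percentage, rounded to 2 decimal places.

+8.77%

Duration effect: -D_mod·Δy = -13.797 × (-0.006) = +0.082782
Convexity effect: ½·C·(Δy)² = 0.5 × 271.1 × (-0.006)² = +0.0048798
ΔP/P ≈ +0.082782 + 0.0048798 = +0.0876618
= +8.76618%.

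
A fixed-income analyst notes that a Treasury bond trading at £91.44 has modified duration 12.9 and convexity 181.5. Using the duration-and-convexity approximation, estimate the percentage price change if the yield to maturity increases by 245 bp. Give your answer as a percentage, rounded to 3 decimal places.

-26.158%

Duration effect: -D_mod·Δy = -12.9 × (+0.0245) = -0.316050
Convexity effect: ½·C·(Δy)² = 0.5 × 181.5 × (0.0245)² = +0.0544726875
ΔP/P ≈ -0.316050 + 0.0544726875 = -0.2615773125
= -26.15773125%.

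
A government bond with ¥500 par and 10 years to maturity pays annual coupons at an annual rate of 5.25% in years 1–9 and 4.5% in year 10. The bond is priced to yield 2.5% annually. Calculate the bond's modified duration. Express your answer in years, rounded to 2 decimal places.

Periodic yield y = 0.025. First find Macaulay duration:
  t   CF        PV=CF/(1+0.025)^t    t·PV
  1        26.25        25.6098        25.6098
  2        26.25        24.9851        49.9703
  3        26.25        24.3757        73.1272
  4        26.25        23.7812        95.1248
  5        26.25        23.2012       116.0059
  6        26.25        22.6353       135.8118
  7        26.25        22.0832       154.5825
  8        26.25        21.5446       172.3568
  9        26.25        21.0191       189.1721
  10      522.50       408.1762     4,081.7616
  Σ                    617.4114     5,093.5227
P = 617.4114; Macaulay duration = 5,093.5227 / 617.4114 = 8.24980 years.
Modified duration = D_Mac / (1 + y) = 8.24980 / 1.025 = 8.04859 years.

8.05 years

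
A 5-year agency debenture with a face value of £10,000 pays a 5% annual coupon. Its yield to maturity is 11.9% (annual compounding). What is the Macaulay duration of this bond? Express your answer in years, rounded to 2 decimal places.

4.46 years

Periodic yield y = 0.119. Discount each cash flow and weight by its year:
  t   CF        PV=CF/(1+0.119)^t    t·PV
  1       500.00       446.8275       446.8275
  2       500.00       399.3097       798.6193
  3       500.00       356.8451     1,070.5353
  4       500.00       318.8964     1,275.5857
  5    10,500.00     5,984.6515    29,923.2576
  Σ                  7,506.5302    33,514.8255
Price P = Σ PV = 7,506.5302.
Macaulay duration = Σ(t·PV) / P = 33,514.8255 / 7,506.5302 = 4.46476 years.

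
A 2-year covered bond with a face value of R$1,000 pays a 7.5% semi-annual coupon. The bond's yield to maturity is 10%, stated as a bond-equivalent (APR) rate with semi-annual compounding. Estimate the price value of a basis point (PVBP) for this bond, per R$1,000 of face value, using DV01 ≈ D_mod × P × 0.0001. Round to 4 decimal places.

Periodic yield y = 0.05.
  t   CF        PV=CF/(1+0.05)^t    t·PV
  1        37.50        35.7143        35.7143
  2        37.50        34.0136        68.0272
  3        37.50        32.3939        97.1817
  4     1,037.50       853.5538     3,414.2153
  Σ                    955.6756     3,615.1385
P = 955.6756; D_Mac = 3.78281 half-year periods = 1.89140 yrs; D_mod = 1.80134 yrs.
DV01 ≈ 1.80134 × 955.6756 × 0.0001 = 0.172149.

R$0.1721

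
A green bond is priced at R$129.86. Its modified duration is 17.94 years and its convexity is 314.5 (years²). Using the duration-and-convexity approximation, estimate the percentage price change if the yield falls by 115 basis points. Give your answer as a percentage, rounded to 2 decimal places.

Duration effect: -D_mod·Δy = -17.94 × (-0.0115) = +0.206310
Convexity effect: ½·C·(Δy)² = 0.5 × 314.5 × (-0.0115)² = +0.0207963125
ΔP/P ≈ +0.206310 + 0.0207963125 = +0.2271063125
= +22.71063125%.

+22.71%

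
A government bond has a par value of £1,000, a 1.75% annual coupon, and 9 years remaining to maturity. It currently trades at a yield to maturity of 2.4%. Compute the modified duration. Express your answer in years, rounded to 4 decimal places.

8.1887 years

Periodic yield y = 0.024. First find Macaulay duration:
  t   CF        PV=CF/(1+0.024)^t    t·PV
  1        17.50        17.0898        17.0898
  2        17.50        16.6893        33.3786
  3        17.50        16.2981        48.8944
  4        17.50        15.9162        63.6646
  5        17.50        15.5431        77.7156
  6        17.50        15.1788        91.0730
  7        17.50        14.8231       103.7615
  8        17.50        14.4757       115.8053
  9     1,017.50       821.9300     7,397.3696
  Σ                    947.9441     7,948.7525
P = 947.9441; Macaulay duration = 7,948.7525 / 947.9441 = 8.38525 years.
Modified duration = D_Mac / (1 + y) = 8.38525 / 1.024 = 8.18873 years.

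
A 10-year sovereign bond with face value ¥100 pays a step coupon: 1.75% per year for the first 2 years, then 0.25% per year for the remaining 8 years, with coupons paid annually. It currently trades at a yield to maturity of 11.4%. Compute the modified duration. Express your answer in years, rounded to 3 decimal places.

8.278 years

Periodic yield y = 0.114. First find Macaulay duration:
  t   CF        PV=CF/(1+0.114)^t    t·PV
  1         1.75         1.5709         1.5709
  2         1.75         1.4102         2.8203
  3         0.25         0.1808         0.5425
  4         0.25         0.1623         0.6493
  5         0.25         0.1457         0.7286
  6         0.25         0.1308         0.7848
  7         0.25         0.1174         0.8219
  8         0.25         0.1054         0.8432
  9         0.25         0.0946         0.8516
  10      100.25        34.0590       340.5905
  Σ                     37.9773       350.2037
P = 37.9773; Macaulay duration = 350.2037 / 37.9773 = 9.22141 years.
Modified duration = D_Mac / (1 + y) = 9.22141 / 1.114 = 8.27774 years.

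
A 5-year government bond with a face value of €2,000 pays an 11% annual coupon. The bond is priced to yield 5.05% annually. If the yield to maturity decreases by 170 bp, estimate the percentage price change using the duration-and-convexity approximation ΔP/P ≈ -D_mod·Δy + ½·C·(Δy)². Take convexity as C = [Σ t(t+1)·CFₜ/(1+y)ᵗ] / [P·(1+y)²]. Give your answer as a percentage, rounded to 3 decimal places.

+7.117%

With y = 0.0505:
  t   CF        PV=CF/(1+0.0505)^t    t·PV        t(t+1)·PV
  1       220.00       209.4241       209.4241         418.8482
  2       220.00       199.3566       398.7132       1,196.1395
  3       220.00       189.7730       569.3191       2,277.2765
  4       220.00       180.6502       722.6008       3,613.0041
  5     2,220.00     1,735.2925     8,676.4625      52,058.7751
  Σ                  2,514.4964    10,576.5197      59,564.0433
P = 2,514.4964; D_Mac = 4.20622 yrs; D_mod = 4.00402 yrs; C = 21.46550.
Duration effect: -4.00402 × (-0.017) = +0.068068
Convexity effect: 0.5 × 21.46550 × (-0.017)² = +0.0031018
ΔP/P ≈ +0.068068 + 0.0031018 = +0.071170 = +7.1170%.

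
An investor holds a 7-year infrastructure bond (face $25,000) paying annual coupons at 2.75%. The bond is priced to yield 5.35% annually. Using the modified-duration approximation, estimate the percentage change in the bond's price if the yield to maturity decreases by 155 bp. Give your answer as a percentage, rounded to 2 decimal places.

Periodic yield y = 0.0535. Modified duration first:
  t   CF        PV=CF/(1+0.0535)^t    t·PV
  1       687.50       652.5866       652.5866
  2       687.50       619.4462     1,238.8925
  3       687.50       587.9888     1,763.9665
  4       687.50       558.1289     2,232.5158
  5       687.50       529.7854     2,648.9271
  6       687.50       502.8813     3,017.2876
  7    25,687.50    17,835.2852   124,846.9967
  Σ                 21,286.1026   136,401.1729
P = 21,286.1026; D_Mac = 6.40799 yrs; D_mod = 6.40799/(1+0.0535) = 6.08257 yrs.
ΔP/P ≈ -D_mod · Δy = -6.08257 × (-0.0155) = +0.094280 = +9.4280%.

+9.43%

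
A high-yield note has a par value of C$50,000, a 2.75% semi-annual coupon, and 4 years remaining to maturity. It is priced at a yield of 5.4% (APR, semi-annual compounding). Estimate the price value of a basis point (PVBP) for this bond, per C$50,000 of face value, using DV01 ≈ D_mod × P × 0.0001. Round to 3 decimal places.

Periodic yield y = 0.027.
  t   CF        PV=CF/(1+0.027)^t    t·PV
  1       687.50       669.4255       669.4255
  2       687.50       651.8262     1,303.6524
  3       687.50       634.6896     1,904.0688
  4       687.50       618.0035     2,472.0140
  5       687.50       601.7561     3,008.7804
  6       687.50       585.9358     3,515.6149
  7       687.50       570.5315     3,993.7202
  8    50,687.50    40,957.8662   327,662.9295
  Σ                 45,290.0343   344,530.2056
P = 45,290.0343; D_Mac = 7.60720 half-year periods = 3.80360 yrs; D_mod = 3.70360 yrs.
DV01 ≈ 3.70360 × 45,290.0343 × 0.0001 = 16.773622.

C$16.774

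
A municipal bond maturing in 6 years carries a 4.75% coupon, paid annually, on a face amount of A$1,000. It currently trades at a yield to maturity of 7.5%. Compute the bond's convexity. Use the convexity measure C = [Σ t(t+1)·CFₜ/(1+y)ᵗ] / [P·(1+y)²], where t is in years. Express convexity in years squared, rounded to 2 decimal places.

With y = 0.075:
  t   CF        PV=CF/(1+0.075)^t    t·PV        t(t+1)·PV
  1        47.50        44.1860        44.1860          88.3721
  2        47.50        41.1033        82.2066         246.6198
  3        47.50        38.2356       114.7069         458.8275
  4        47.50        35.5680       142.2721         711.3605
  5        47.50        33.0865       165.4327         992.5961
  6     1,047.50       678.7397     4,072.4381      28,507.0670
  Σ                    870.9192     4,621.2424      31,004.8430
P = 870.9192.
Convexity = Σ t(t+1)·PV / [P·(1+y)²] = 31,004.8430 / (870.9192 × 1.155625) = 30.80596.

30.81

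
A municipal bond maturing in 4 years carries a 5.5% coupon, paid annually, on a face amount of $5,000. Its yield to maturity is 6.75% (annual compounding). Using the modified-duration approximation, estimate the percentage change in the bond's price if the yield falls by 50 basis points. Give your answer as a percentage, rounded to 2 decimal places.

Periodic yield y = 0.0675. Modified duration first:
  t   CF        PV=CF/(1+0.0675)^t    t·PV
  1       275.00       257.6112       257.6112
  2       275.00       241.3220       482.6440
  3       275.00       226.0628       678.1883
  4     5,275.00     4,062.1030    16,248.4119
  Σ                  4,787.0990    17,666.8555
P = 4,787.0990; D_Mac = 3.69051 yrs; D_mod = 3.69051/(1+0.0675) = 3.45716 yrs.
ΔP/P ≈ -D_mod · Δy = -3.45716 × (-0.005) = +0.017286 = +1.7286%.

+1.73%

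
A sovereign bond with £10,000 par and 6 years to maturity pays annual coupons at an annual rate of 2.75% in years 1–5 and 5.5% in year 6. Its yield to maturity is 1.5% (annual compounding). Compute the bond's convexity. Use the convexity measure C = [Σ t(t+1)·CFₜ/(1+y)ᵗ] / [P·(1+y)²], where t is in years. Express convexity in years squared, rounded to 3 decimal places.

37.483

With y = 0.015:
  t   CF        PV=CF/(1+0.015)^t    t·PV        t(t+1)·PV
  1       275.00       270.9360       270.9360         541.8719
  2       275.00       266.9320       533.8640       1,601.5919
  3       275.00       262.9872       788.9615       3,155.8461
  4       275.00       259.1007     1,036.4027       5,182.0133
  5       275.00       255.2716     1,276.3579       7,658.1477
  6    10,550.00     9,648.4201    57,890.5208     405,233.6455
  Σ                 10,963.6475    61,797.0428     423,373.1163
P = 10,963.6475.
Convexity = Σ t(t+1)·PV / [P·(1+y)²] = 423,373.1163 / (10,963.6475 × 1.030225) = 37.48315.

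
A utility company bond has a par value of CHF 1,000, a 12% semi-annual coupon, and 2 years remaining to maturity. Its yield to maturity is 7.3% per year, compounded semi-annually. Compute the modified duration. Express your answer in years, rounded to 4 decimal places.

Periodic yield y = 0.0365. First find Macaulay duration:
  t   CF        PV=CF/(1+0.0365)^t    t·PV
  1        60.00        57.8871        57.8871
  2        60.00        55.8486       111.6973
  3        60.00        53.8820       161.6459
  4     1,060.00       918.3932     3,673.5726
  Σ                  1,086.0109     4,004.8029
P = 1,086.0109; Macaulay duration = 4,004.8029 / 1,086.0109 = 3.68763 half-year periods = 1.84381 years.
Modified duration = D_Mac / (1 + y) = 1.84381 / 1.0365 = 1.77888 years.

1.7789 years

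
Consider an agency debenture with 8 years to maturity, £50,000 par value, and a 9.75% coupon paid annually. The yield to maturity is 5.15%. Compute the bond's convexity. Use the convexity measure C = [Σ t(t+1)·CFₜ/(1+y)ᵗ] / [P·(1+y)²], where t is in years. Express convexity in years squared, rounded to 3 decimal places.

With y = 0.0515:
  t   CF        PV=CF/(1+0.0515)^t    t·PV        t(t+1)·PV
  1     4,875.00     4,636.2340     4,636.2340       9,272.4679
  2     4,875.00     4,409.1621     8,818.3242      26,454.9726
  3     4,875.00     4,193.2117    12,579.6351      50,318.5404
  4     4,875.00     3,987.8380    15,951.3522      79,756.7608
  5     4,875.00     3,792.5231    18,962.6155     113,775.6931
  6     4,875.00     3,606.7742    21,640.6454     151,484.5176
  7     4,875.00     3,430.1229    24,010.8603     192,086.8824
  8    54,875.00    36,719.8008   293,758.4068   2,643,825.6608
  Σ                 64,775.6669   400,358.0734   3,266,975.4956
P = 64,775.6669.
Convexity = Σ t(t+1)·PV / [P·(1+y)²] = 3,266,975.4956 / (64,775.6669 × 1.105652) = 45.61581.

45.616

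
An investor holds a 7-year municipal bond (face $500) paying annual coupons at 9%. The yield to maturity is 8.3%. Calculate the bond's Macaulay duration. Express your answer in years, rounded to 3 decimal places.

Periodic yield y = 0.083. Discount each cash flow and weight by its year:
  t   CF        PV=CF/(1+0.083)^t    t·PV
  1        45.00        41.5512        41.5512
  2        45.00        38.3668        76.7336
  3        45.00        35.4264       106.2792
  4        45.00        32.7114       130.8455
  5        45.00        30.2044       151.0220
  6        45.00        27.8896       167.3374
  7       545.00       311.8870     2,183.2092
  Σ                    518.0368     2,856.9781
Price P = Σ PV = 518.0368.
Macaulay duration = Σ(t·PV) / P = 2,856.9781 / 518.0368 = 5.51501 years.

5.515 years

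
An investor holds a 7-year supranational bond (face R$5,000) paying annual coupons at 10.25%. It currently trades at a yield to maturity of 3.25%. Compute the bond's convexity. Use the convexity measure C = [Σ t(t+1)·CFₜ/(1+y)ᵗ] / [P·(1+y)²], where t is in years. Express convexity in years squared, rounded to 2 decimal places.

With y = 0.0325:
  t   CF        PV=CF/(1+0.0325)^t    t·PV        t(t+1)·PV
  1       512.50       496.3680       496.3680         992.7361
  2       512.50       480.7439       961.4877       2,884.4632
  3       512.50       465.6115     1,396.8345       5,587.3379
  4       512.50       450.9554     1,803.8218       9,019.1088
  5       512.50       436.7607     2,183.8036      13,102.8214
  6       512.50       423.0128     2,538.0768      17,766.5376
  7     5,512.50     4,406.7476    30,847.2334     246,777.8676
  Σ                  7,160.2000    40,227.6258     296,130.8725
P = 7,160.2000.
Convexity = Σ t(t+1)·PV / [P·(1+y)²] = 296,130.8725 / (7,160.2000 × 1.066056) = 38.79524.

38.80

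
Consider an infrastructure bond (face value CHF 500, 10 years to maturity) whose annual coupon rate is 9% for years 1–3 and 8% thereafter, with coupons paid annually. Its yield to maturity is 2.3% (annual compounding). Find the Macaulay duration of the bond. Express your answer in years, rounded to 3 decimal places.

Periodic yield y = 0.023. Discount each cash flow and weight by its year:
  t   CF        PV=CF/(1+0.023)^t    t·PV
  1        45.00        43.9883        43.9883
  2        45.00        42.9993        85.9986
  3        45.00        42.0325       126.0976
  4        40.00        36.5222       146.0890
  5        40.00        35.7011       178.5056
  6        40.00        34.8985       209.3907
  7        40.00        34.1138       238.7969
  8        40.00        33.3469       266.7749
  9        40.00        32.5971       293.3741
  10      540.00       430.1673     4,301.6733
  Σ                    766.3671     5,890.6889
Price P = Σ PV = 766.3671.
Macaulay duration = Σ(t·PV) / P = 5,890.6889 / 766.3671 = 7.68651 years.

7.687 years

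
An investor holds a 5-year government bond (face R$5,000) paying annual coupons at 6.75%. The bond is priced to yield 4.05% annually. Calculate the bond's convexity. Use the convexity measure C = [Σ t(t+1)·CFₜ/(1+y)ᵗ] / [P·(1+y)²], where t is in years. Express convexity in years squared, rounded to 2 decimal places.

23.61

With y = 0.0405:
  t   CF        PV=CF/(1+0.0405)^t    t·PV        t(t+1)·PV
  1       337.50       324.3633       324.3633         648.7266
  2       337.50       311.7379       623.4758       1,870.4274
  3       337.50       299.6039       898.8118       3,595.2473
  4       337.50       287.9423     1,151.7691       5,758.8456
  5     5,337.50     4,376.5054    21,882.5268     131,295.1610
  Σ                  5,600.1528    24,880.9469     143,168.4079
P = 5,600.1528.
Convexity = Σ t(t+1)·PV / [P·(1+y)²] = 143,168.4079 / (5,600.1528 × 1.082640) = 23.61365.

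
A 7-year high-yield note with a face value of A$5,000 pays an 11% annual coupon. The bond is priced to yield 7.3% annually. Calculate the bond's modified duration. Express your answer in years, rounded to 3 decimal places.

5.026 years

Periodic yield y = 0.073. First find Macaulay duration:
  t   CF        PV=CF/(1+0.073)^t    t·PV
  1       550.00       512.5815       512.5815
  2       550.00       477.7088       955.4176
  3       550.00       445.2086     1,335.6257
  4       550.00       414.9195     1,659.6778
  5       550.00       386.6910     1,933.4551
  6       550.00       360.3831     2,162.2983
  7     5,550.00     3,389.1823    23,724.2761
  Σ                  5,986.6747    32,283.3322
P = 5,986.6747; Macaulay duration = 32,283.3322 / 5,986.6747 = 5.39253 years.
Modified duration = D_Mac / (1 + y) = 5.39253 / 1.073 = 5.02566 years.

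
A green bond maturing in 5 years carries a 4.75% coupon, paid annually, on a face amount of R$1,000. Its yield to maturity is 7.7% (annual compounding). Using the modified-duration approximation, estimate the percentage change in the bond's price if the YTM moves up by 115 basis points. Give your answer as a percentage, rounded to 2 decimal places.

Periodic yield y = 0.077. Modified duration first:
  t   CF        PV=CF/(1+0.077)^t    t·PV
  1        47.50        44.1040        44.1040
  2        47.50        40.9508        81.9016
  3        47.50        38.0230       114.0690
  4        47.50        35.3046       141.2182
  5     1,047.50       722.8955     3,614.4774
  Σ                    881.2778     3,995.7703
P = 881.2778; D_Mac = 4.53406 yrs; D_mod = 4.53406/(1+0.077) = 4.20990 yrs.
ΔP/P ≈ -D_mod · Δy = -4.20990 × (+0.0115) = -0.048414 = -4.8414%.

-4.84%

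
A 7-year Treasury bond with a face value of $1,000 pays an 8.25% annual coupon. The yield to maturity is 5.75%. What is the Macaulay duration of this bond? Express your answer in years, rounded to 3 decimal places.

Periodic yield y = 0.0575. Discount each cash flow and weight by its year:
  t   CF        PV=CF/(1+0.0575)^t    t·PV
  1        82.50        78.0142        78.0142
  2        82.50        73.7723       147.5446
  3        82.50        69.7610       209.2831
  4        82.50        65.9679       263.8715
  5        82.50        62.3810       311.9048
  6        82.50        58.9891       353.9345
  7     1,082.50       731.9228     5,123.4596
  Σ                  1,140.8082     6,488.0122
Price P = Σ PV = 1,140.8082.
Macaulay duration = Σ(t·PV) / P = 6,488.0122 / 1,140.8082 = 5.68721 years.

5.687 years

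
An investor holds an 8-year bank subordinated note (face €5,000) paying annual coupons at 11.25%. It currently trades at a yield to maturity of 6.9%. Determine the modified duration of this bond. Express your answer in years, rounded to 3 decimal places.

Periodic yield y = 0.069. First find Macaulay duration:
  t   CF        PV=CF/(1+0.069)^t    t·PV
  1       562.50       526.1927       526.1927
  2       562.50       492.2289       984.4578
  3       562.50       460.4574     1,381.3721
  4       562.50       430.7365     1,722.9461
  5       562.50       402.9341     2,014.6704
  6       562.50       376.9262     2,261.5570
  7       562.50       352.5970     2,468.1789
  8     5,562.50     3,261.7328    26,093.8625
  Σ                  6,303.8055    37,453.2375
P = 6,303.8055; Macaulay duration = 37,453.2375 / 6,303.8055 = 5.94137 years.
Modified duration = D_Mac / (1 + y) = 5.94137 / 1.069 = 5.55788 years.

5.558 years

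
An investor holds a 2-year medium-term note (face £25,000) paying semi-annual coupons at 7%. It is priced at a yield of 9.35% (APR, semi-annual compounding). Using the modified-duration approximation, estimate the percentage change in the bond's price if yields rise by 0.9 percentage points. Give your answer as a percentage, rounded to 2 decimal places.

-1.63%

Periodic yield y = 0.04675. Modified duration first:
  t   CF        PV=CF/(1+0.04675)^t    t·PV
  1       875.00       835.9207       835.9207
  2       875.00       798.5868     1,597.1736
  3       875.00       762.9203     2,288.7608
  4    25,875.00    21,553.0373    86,212.1491
  Σ                 23,950.4650    90,934.0042
P = 23,950.4650; D_Mac = 3.79675 half-year periods = 1.89838 yrs; D_mod = 1.89838/(1+0.04675) = 1.81359 yrs.
ΔP/P ≈ -D_mod · Δy = -1.81359 × (+0.009) = -0.016322 = -1.6322%.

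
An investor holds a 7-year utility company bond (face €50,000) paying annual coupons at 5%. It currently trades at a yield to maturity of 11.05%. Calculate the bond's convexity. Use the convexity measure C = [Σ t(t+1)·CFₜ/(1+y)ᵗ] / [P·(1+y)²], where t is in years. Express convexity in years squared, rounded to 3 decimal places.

With y = 0.1105:
  t   CF        PV=CF/(1+0.1105)^t    t·PV        t(t+1)·PV
  1     2,500.00     2,251.2382     2,251.2382       4,502.4764
  2     2,500.00     2,027.2293     4,054.4587      12,163.3760
  3     2,500.00     1,825.5104     5,476.5313      21,906.1252
  4     2,500.00     1,643.8635     6,575.4541      32,877.2703
  5     2,500.00     1,480.2913     7,401.4566      44,408.7398
  6     2,500.00     1,332.9953     7,997.9720      55,985.8043
  7    52,500.00    25,207.4760   176,452.3323   1,411,618.6587
  Σ                 35,768.6042   210,209.4433   1,583,462.4508
P = 35,768.6042.
Convexity = Σ t(t+1)·PV / [P·(1+y)²] = 1,583,462.4508 / (35,768.6042 × 1.233210) = 35.89787.

35.898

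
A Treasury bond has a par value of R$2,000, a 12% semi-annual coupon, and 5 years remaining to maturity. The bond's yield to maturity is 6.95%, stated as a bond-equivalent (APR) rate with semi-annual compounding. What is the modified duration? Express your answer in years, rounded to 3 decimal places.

Periodic yield y = 0.03475. First find Macaulay duration:
  t   CF        PV=CF/(1+0.03475)^t    t·PV
  1       120.00       115.9700       115.9700
  2       120.00       112.0754       224.1508
  3       120.00       108.3116       324.9348
  4       120.00       104.6742       418.6967
  5       120.00       101.1589       505.7945
  6       120.00        97.7617       586.5701
  7       120.00        94.4785       661.3498
  8       120.00        91.3057       730.4454
  9       120.00        88.2394       794.1542
  10    2,120.00     1,506.5429    15,065.4292
  Σ                  2,420.5183    19,427.4955
P = 2,420.5183; Macaulay duration = 19,427.4955 / 2,420.5183 = 8.02617 half-year periods = 4.01309 years.
Modified duration = D_Mac / (1 + y) = 4.01309 / 1.03475 = 3.87831 years.

3.878 years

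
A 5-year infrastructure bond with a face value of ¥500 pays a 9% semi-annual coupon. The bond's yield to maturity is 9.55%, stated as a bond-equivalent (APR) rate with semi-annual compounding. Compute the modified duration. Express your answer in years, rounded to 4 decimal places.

3.9355 years

Periodic yield y = 0.04775. First find Macaulay duration:
  t   CF        PV=CF/(1+0.04775)^t    t·PV
  1        22.50        21.4746        21.4746
  2        22.50        20.4959        40.9918
  3        22.50        19.5618        58.6855
  4        22.50        18.6703        74.6813
  5        22.50        17.8194        89.0972
  6        22.50        17.0073       102.0441
  7        22.50        16.2323       113.6258
  8        22.50        15.4925       123.9399
  9        22.50        14.7864       133.0779
  10      522.50       327.7250     3,277.2502
  Σ                    489.2656     4,034.8683
P = 489.2656; Macaulay duration = 4,034.8683 / 489.2656 = 8.24678 half-year periods = 4.12339 years.
Modified duration = D_Mac / (1 + y) = 4.12339 / 1.04775 = 3.93547 years.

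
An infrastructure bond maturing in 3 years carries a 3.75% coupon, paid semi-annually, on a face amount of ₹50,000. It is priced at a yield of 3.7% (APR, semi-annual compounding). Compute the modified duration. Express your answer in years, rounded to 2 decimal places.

2.81 years

Periodic yield y = 0.0185. First find Macaulay duration:
  t   CF        PV=CF/(1+0.0185)^t    t·PV
  1       937.50       920.4713       920.4713
  2       937.50       903.7519     1,807.5037
  3       937.50       887.3362     2,662.0085
  4       937.50       871.2186     3,484.8744
  5       937.50       855.3938     4,276.9691
  6    50,937.50    45,632.2020   273,793.2118
  Σ                 50,070.3737   286,945.0389
P = 50,070.3737; Macaulay duration = 286,945.0389 / 50,070.3737 = 5.73083 half-year periods = 2.86542 years.
Modified duration = D_Mac / (1 + y) = 2.86542 / 1.0185 = 2.81337 years.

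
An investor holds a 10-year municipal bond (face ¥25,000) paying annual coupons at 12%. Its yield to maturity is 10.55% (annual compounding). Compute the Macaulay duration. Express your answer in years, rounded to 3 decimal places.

Periodic yield y = 0.1055. Discount each cash flow and weight by its year:
  t   CF        PV=CF/(1+0.1055)^t    t·PV
  1     3,000.00     2,713.7042     2,713.7042
  2     3,000.00     2,454.7302     4,909.4603
  3     3,000.00     2,220.4705     6,661.4116
  4     3,000.00     2,008.5667     8,034.2670
  5     3,000.00     1,816.8853     9,084.4267
  6     3,000.00     1,643.4965     9,860.9788
  7     3,000.00     1,486.6544    10,406.5809
  8     3,000.00     1,344.7801    10,758.2409
  9     3,000.00     1,216.4452    10,948.0064
  10   28,000.00    10,270.0028   102,700.0280
  Σ                 27,175.7359   176,077.1049
Price P = Σ PV = 27,175.7359.
Macaulay duration = Σ(t·PV) / P = 176,077.1049 / 27,175.7359 = 6.47920 years.

6.479 years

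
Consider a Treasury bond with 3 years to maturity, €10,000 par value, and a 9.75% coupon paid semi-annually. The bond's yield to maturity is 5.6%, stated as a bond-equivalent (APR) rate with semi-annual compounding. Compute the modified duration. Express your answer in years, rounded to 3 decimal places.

Periodic yield y = 0.028. First find Macaulay duration:
  t   CF        PV=CF/(1+0.028)^t    t·PV
  1       487.50       474.2218       474.2218
  2       487.50       461.3052       922.6105
  3       487.50       448.7405     1,346.2215
  4       487.50       436.5180     1,746.0720
  5       487.50       424.6284     2,123.1420
  6    10,487.50     8,886.1428    53,316.8565
  Σ                 11,131.5567    59,929.1244
P = 11,131.5567; Macaulay duration = 59,929.1244 / 11,131.5567 = 5.38371 half-year periods = 2.69186 years.
Modified duration = D_Mac / (1 + y) = 2.69186 / 1.028 = 2.61854 years.

2.619 years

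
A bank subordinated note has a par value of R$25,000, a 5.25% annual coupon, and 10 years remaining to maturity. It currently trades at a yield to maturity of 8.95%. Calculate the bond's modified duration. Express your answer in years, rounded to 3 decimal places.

7.064 years

Periodic yield y = 0.0895. First find Macaulay duration:
  t   CF        PV=CF/(1+0.0895)^t    t·PV
  1     1,312.50     1,204.6810     1,204.6810
  2     1,312.50     1,105.7192     2,211.4384
  3     1,312.50     1,014.8868     3,044.6604
  4     1,312.50       931.5161     3,726.0645
  5     1,312.50       854.9941     4,274.9707
  6     1,312.50       784.7583     4,708.5497
  7     1,312.50       720.2921     5,042.0449
  8     1,312.50       661.1217     5,288.9739
  9     1,312.50       606.8121     5,461.3085
  10   26,312.50    11,165.7980   111,657.9801
  Σ                 19,050.5795   146,620.6721
P = 19,050.5795; Macaulay duration = 146,620.6721 / 19,050.5795 = 7.69639 years.
Modified duration = D_Mac / (1 + y) = 7.69639 / 1.0895 = 7.06415 years.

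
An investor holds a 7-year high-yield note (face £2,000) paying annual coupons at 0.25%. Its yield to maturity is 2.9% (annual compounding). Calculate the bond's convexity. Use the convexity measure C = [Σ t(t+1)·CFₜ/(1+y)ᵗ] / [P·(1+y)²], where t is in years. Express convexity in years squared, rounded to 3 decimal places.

With y = 0.029:
  t   CF        PV=CF/(1+0.029)^t    t·PV        t(t+1)·PV
  1         5.00         4.8591         4.8591           9.7182
  2         5.00         4.7221         9.4443          28.3329
  3         5.00         4.5891        13.7672          55.0687
  4         5.00         4.4597        17.8389          89.1946
  5         5.00         4.3340        21.6702         130.0213
  6         5.00         4.2119        25.2714         176.8997
  7     2,005.00     1,641.3710    11,489.5969      91,916.7755
  Σ                  1,668.5470    11,582.4480      92,406.0108
P = 1,668.5470.
Convexity = Σ t(t+1)·PV / [P·(1+y)²] = 92,406.0108 / (1,668.5470 × 1.058841) = 52.30353.

52.304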